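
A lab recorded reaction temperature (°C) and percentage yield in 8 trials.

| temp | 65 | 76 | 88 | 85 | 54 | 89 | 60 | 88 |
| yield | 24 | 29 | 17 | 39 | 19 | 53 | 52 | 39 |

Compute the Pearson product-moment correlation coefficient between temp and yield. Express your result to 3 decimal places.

n = 8, Σx = 605, Σy = 272, Σx² = 47151, Σy² = 10622, Σxy = 20870
nΣxy − ΣxΣy = 166960 − 164560 = 2400
nΣx² − (Σx)² = 377208 − 366025 = 11183; nΣy² − (Σy)² = 84976 − 73984 = 10992
r = 2400 / √(11183 × 10992) = 2400 / 11087.0887 ≈ 0.216

0.216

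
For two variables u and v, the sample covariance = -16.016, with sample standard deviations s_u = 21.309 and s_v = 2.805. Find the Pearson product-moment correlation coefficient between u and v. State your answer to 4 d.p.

-0.2680

r = Cov(u,v) / (s_u · s_v) = -16.016 / (21.309 × 2.805)
  = -16.016 / 59.7717 ≈ -0.2680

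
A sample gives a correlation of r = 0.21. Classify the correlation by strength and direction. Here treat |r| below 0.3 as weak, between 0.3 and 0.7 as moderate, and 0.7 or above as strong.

weak positive

r = 0.21 > 0 so the relationship is positive.
|r| = 0.21, which falls in the weak range.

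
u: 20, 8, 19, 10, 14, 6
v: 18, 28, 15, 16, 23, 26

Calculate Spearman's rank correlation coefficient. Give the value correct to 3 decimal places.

Rank u: 6, 2, 5, 3, 4, 1
Rank v: 3, 6, 1, 2, 4, 5
d = rank(u) − rank(v): 3, -4, 4, 1, 0, -4; Σd² = 58
ρ = 1 − 6Σd² / [n(n²−1)] = 1 − 6×58 / (6×35) = 1 − 348/210 ≈ -0.657

-0.657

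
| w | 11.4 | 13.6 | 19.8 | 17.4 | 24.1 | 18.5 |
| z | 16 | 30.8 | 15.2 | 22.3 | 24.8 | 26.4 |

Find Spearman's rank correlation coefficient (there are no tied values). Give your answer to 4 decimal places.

Rank w: 1, 2, 5, 3, 6, 4
Rank z: 2, 6, 1, 3, 4, 5
d = rank(w) − rank(z): -1, -4, 4, 0, 2, -1; Σd² = 38
ρ = 1 − 6Σd² / [n(n²−1)] = 1 − 6×38 / (6×35) = 1 − 228/210 ≈ -0.0857

-0.0857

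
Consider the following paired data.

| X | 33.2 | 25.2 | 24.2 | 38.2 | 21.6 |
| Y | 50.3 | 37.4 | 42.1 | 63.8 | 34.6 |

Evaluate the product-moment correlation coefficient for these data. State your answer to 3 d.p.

0.968

n = 5, ΣX = 142.4, ΣY = 228.2, ΣX² = 4248.72, ΣY² = 10968.86, ΣXY = 6815.78
nΣXY − ΣXΣY = 34078.9 − 32495.68 = 1583.22
nΣX² − (ΣX)² = 21243.6 − 20277.76 = 965.84; nΣY² − (ΣY)² = 54844.3 − 52075.24 = 2769.06
r = 1583.22 / √(965.84 × 2769.06) = 1583.22 / 1635.3804 ≈ 0.968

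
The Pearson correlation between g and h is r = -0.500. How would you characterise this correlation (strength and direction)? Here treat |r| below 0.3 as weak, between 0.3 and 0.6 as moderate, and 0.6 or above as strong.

r = -0.500 < 0 so the relationship is negative.
|r| = 0.500, which falls in the moderate range.

moderate negative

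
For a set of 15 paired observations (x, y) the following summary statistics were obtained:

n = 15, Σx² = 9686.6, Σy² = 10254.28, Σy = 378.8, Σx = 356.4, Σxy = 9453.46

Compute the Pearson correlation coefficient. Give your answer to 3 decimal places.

0.495

r = (nΣxy − ΣxΣy) / √[(nΣx² − (Σx)²)(nΣy² − (Σy)²)]
Numerator: 15×9453.46 − 356.4×378.8 = 6797.58
Denominator: √[(145299 − 127020.96)(153814.2 − 143489.44)] = √[18278.04 × 10324.76] = 13737.4079
r = 6797.58 / 13737.4079 ≈ 0.495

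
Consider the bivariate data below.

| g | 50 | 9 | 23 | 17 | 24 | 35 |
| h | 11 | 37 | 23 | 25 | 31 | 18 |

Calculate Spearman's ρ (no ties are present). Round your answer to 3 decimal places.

Rank g: 6, 1, 3, 2, 4, 5
Rank h: 1, 6, 3, 4, 5, 2
d = rank(g) − rank(h): 5, -5, 0, -2, -1, 3; Σd² = 64
ρ = 1 − 6Σd² / [n(n²−1)] = 1 − 6×64 / (6×35) = 1 − 384/210 ≈ -0.829

-0.829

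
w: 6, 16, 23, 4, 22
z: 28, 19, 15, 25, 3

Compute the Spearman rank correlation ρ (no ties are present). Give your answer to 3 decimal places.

Rank w: 2, 3, 5, 1, 4
Rank z: 5, 3, 2, 4, 1
d = rank(w) − rank(z): -3, 0, 3, -3, 3; Σd² = 36
ρ = 1 − 6Σd² / [n(n²−1)] = 1 − 6×36 / (5×24) = 1 − 216/120 ≈ -0.800

-0.800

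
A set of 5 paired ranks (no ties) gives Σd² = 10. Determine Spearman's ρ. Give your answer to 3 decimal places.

0.500

ρ = 1 − 6Σd² / [n(n²−1)] = 1 − 6×10 / (5×24)
  = 1 − 60/120 = 1 − 0.5000 ≈ 0.500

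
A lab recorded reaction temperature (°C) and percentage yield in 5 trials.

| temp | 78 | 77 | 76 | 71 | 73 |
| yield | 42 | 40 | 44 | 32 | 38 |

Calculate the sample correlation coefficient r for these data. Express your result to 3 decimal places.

n = 5, Σx = 375, Σy = 196, Σx² = 28159, Σy² = 7768, Σxy = 14746
nΣxy − ΣxΣy = 73730 − 73500 = 230
nΣx² − (Σx)² = 140795 − 140625 = 170; nΣy² − (Σy)² = 38840 − 38416 = 424
r = 230 / √(170 × 424) = 230 / 268.4772 ≈ 0.857

0.857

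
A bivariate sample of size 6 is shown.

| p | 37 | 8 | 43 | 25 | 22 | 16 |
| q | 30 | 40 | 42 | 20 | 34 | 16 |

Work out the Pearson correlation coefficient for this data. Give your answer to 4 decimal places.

n = 6, Σp = 151, Σq = 182, Σp² = 4647, Σq² = 6076, Σpq = 4740
nΣpq − ΣpΣq = 28440 − 27482 = 958
nΣp² − (Σp)² = 27882 − 22801 = 5081; nΣq² − (Σq)² = 36456 − 33124 = 3332
r = 958 / √(5081 × 3332) = 958 / 4114.5950 ≈ 0.2328

0.2328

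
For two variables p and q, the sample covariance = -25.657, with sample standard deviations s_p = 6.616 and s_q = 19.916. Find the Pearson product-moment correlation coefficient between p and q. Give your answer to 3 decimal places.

r = Cov(p,q) / (s_p · s_q) = -25.657 / (6.616 × 19.916)
  = -25.657 / 131.7643 ≈ -0.195

-0.195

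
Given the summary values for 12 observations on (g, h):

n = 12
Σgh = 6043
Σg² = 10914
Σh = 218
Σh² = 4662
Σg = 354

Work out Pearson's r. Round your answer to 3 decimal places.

-0.675

r = (nΣgh − ΣgΣh) / √[(nΣg² − (Σg)²)(nΣh² − (Σh)²)]
Numerator: 12×6043 − 354×218 = -4656
Denominator: √[(130968 − 125316)(55944 − 47524)] = √[5652 × 8420] = 6898.5390
r = -4656 / 6898.5390 ≈ -0.675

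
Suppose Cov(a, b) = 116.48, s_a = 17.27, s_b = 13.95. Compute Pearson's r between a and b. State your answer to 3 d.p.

0.483

r = Cov(a,b) / (s_a · s_b) = 116.48 / (17.27 × 13.95)
  = 116.48 / 240.9165 ≈ 0.483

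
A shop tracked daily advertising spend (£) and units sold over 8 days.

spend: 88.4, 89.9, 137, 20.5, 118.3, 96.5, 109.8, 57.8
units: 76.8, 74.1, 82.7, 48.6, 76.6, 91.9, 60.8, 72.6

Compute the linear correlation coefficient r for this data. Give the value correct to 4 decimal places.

n = 8, Σx = 718.2, Σy = 584.1, Σx² = 73789.84, Σy² = 43870.87, Σxy = 54579.16
nΣxy − ΣxΣy = 436633.28 − 419500.62 = 17132.66
nΣx² − (Σx)² = 590318.72 − 515811.24 = 74507.48; nΣy² − (Σy)² = 350966.96 − 341172.81 = 9794.15
r = 17132.66 / √(74507.48 × 9794.15) = 17132.66 / 27013.6528 ≈ 0.6342

0.6342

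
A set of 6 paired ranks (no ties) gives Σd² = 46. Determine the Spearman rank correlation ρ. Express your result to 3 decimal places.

-0.314

ρ = 1 − 6Σd² / [n(n²−1)] = 1 − 6×46 / (6×35)
  = 1 − 276/210 = 1 − 1.3143 ≈ -0.314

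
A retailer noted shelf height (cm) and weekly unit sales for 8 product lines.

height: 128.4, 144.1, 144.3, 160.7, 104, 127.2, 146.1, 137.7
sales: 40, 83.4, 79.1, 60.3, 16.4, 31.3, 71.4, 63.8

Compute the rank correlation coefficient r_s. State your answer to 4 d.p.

0.6667

Rank height: 3, 5, 6, 8, 1, 2, 7, 4
Rank sales: 3, 8, 7, 4, 1, 2, 6, 5
d = rank(height) − rank(sales): 0, -3, -1, 4, 0, 0, 1, -1; Σd² = 28
ρ = 1 − 6Σd² / [n(n²−1)] = 1 − 6×28 / (8×63) = 1 − 168/504 ≈ 0.6667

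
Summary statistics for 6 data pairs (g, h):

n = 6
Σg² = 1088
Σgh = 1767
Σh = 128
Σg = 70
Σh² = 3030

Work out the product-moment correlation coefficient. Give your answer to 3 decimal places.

r = (nΣgh − ΣgΣh) / √[(nΣg² − (Σg)²)(nΣh² − (Σh)²)]
Numerator: 6×1767 − 70×128 = 1642
Denominator: √[(6528 − 4900)(18180 − 16384)] = √[1628 × 1796] = 1709.9380
r = 1642 / 1709.9380 ≈ 0.960

0.960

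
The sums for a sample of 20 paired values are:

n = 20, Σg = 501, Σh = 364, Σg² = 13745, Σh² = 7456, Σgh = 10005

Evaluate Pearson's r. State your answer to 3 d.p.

0.890

r = (nΣgh − ΣgΣh) / √[(nΣg² − (Σg)²)(nΣh² − (Σh)²)]
Numerator: 20×10005 − 501×364 = 17736
Denominator: √[(274900 − 251001)(149120 − 132496)] = √[23899 × 16624] = 19932.3099
r = 17736 / 19932.3099 ≈ 0.890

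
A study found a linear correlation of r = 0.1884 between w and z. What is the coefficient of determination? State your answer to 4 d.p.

0.0355

r² = (0.1884)² = 0.0355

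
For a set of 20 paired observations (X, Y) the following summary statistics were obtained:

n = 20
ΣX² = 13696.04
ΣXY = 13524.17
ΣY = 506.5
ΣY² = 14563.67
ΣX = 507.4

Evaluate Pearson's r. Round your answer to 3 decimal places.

0.564

r = (nΣXY − ΣXΣY) / √[(nΣX² − (ΣX)²)(nΣY² − (ΣY)²)]
Numerator: 20×13524.17 − 507.4×506.5 = 13485.3
Denominator: √[(273920.8 − 257454.76)(291273.4 − 256542.25)] = √[16466.04 × 34731.15] = 23914.1068
r = 13485.3 / 23914.1068 ≈ 0.564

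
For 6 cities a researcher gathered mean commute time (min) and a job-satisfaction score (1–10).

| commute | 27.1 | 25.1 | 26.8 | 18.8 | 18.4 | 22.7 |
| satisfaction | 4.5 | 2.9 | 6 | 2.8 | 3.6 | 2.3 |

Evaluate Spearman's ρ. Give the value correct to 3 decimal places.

Rank commute: 6, 4, 5, 2, 1, 3
Rank satisfaction: 5, 3, 6, 2, 4, 1
d = rank(commute) − rank(satisfaction): 1, 1, -1, 0, -3, 2; Σd² = 16
ρ = 1 − 6Σd² / [n(n²−1)] = 1 − 6×16 / (6×35) = 1 − 96/210 ≈ 0.543

0.543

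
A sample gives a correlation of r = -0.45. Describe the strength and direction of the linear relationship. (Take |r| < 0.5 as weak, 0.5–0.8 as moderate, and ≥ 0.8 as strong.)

weak negative

r = -0.45 < 0 so the relationship is negative.
|r| = 0.45, which falls in the weak range.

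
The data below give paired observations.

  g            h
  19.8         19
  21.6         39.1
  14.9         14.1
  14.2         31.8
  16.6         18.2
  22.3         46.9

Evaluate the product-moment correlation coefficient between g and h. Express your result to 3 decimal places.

0.644

n = 6, Σg = 109.4, Σh = 169.1, Σg² = 2055.1, Σh² = 5630.71, Σgh = 3230.4
nΣgh − ΣgΣh = 19382.4 − 18499.54 = 882.86
nΣg² − (Σg)² = 12330.6 − 11968.36 = 362.24; nΣh² − (Σh)² = 33784.26 − 28594.81 = 5189.45
r = 882.86 / √(362.24 × 5189.45) = 882.86 / 1371.0676 ≈ 0.644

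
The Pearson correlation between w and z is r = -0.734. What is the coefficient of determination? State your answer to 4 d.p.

0.5388

r² = (-0.734)² = 0.5388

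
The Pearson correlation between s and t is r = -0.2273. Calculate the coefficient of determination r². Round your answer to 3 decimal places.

r² = (-0.2273)² = 0.052

0.052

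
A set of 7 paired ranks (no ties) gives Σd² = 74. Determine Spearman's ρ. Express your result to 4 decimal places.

-0.3214

ρ = 1 − 6Σd² / [n(n²−1)] = 1 − 6×74 / (7×48)
  = 1 − 444/336 = 1 − 1.32143 ≈ -0.3214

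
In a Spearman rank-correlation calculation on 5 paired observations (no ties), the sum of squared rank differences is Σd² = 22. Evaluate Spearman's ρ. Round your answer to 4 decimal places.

ρ = 1 − 6Σd² / [n(n²−1)] = 1 − 6×22 / (5×24)
  = 1 − 132/120 = 1 − 1.10000 ≈ -0.1000

-0.1000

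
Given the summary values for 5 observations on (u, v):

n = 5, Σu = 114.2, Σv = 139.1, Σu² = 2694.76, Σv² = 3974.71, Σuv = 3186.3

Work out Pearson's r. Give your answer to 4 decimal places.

r = (nΣuv − ΣuΣv) / √[(nΣu² − (Σu)²)(nΣv² − (Σv)²)]
Numerator: 5×3186.3 − 114.2×139.1 = 46.28
Denominator: √[(13473.8 − 13041.64)(19873.55 − 19348.81)] = √[432.16 × 524.74] = 476.2055
r = 46.28 / 476.2055 ≈ 0.0972

0.0972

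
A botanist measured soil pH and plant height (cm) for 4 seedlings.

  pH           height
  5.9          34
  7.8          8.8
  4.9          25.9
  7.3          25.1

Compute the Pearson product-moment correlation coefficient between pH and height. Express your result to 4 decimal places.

-0.6676

n = 4, Σx = 25.9, Σy = 93.8, Σx² = 172.95, Σy² = 2534.26, Σxy = 579.38
nΣxy − ΣxΣy = 2317.52 − 2429.42 = -111.9
nΣx² − (Σx)² = 691.8 − 670.81 = 20.99; nΣy² − (Σy)² = 10137.04 − 8798.44 = 1338.6
r = -111.9 / √(20.99 × 1338.6) = -111.9 / 167.6222 ≈ -0.6676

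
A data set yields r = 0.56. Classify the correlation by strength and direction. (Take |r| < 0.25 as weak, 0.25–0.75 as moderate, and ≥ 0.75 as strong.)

moderate positive

r = 0.56 > 0 so the relationship is positive.
|r| = 0.56, which falls in the moderate range.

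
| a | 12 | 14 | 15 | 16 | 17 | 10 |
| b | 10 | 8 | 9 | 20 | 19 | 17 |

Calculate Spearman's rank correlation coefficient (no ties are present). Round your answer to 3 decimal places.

Rank a: 2, 3, 4, 5, 6, 1
Rank b: 3, 1, 2, 6, 5, 4
d = rank(a) − rank(b): -1, 2, 2, -1, 1, -3; Σd² = 20
ρ = 1 − 6Σd² / [n(n²−1)] = 1 − 6×20 / (6×35) = 1 − 120/210 ≈ 0.429

0.429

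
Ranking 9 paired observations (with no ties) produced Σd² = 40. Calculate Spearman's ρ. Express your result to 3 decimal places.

ρ = 1 − 6Σd² / [n(n²−1)] = 1 − 6×40 / (9×80)
  = 1 − 240/720 = 1 − 0.3333 ≈ 0.667

0.667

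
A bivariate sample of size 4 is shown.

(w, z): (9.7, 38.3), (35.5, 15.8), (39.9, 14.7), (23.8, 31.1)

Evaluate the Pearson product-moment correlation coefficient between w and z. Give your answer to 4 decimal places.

-0.9780

n = 4, Σw = 108.9, Σz = 99.9, Σw² = 3512.79, Σz² = 2899.83, Σwz = 2259.12
nΣwz − ΣwΣz = 9036.48 − 10879.11 = -1842.63
nΣw² − (Σw)² = 14051.16 − 11859.21 = 2191.95; nΣz² − (Σz)² = 11599.32 − 9980.01 = 1619.31
r = -1842.63 / √(2191.95 × 1619.31) = -1842.63 / 1883.9975 ≈ -0.9780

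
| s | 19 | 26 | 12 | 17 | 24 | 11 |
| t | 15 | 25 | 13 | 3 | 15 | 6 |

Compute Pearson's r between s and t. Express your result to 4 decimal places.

0.7136

n = 6, Σs = 109, Σt = 77, Σs² = 2167, Σt² = 1289, Σst = 1568
nΣst − ΣsΣt = 9408 − 8393 = 1015
nΣs² − (Σs)² = 13002 − 11881 = 1121; nΣt² − (Σt)² = 7734 − 5929 = 1805
r = 1015 / √(1121 × 1805) = 1015 / 1422.4644 ≈ 0.7136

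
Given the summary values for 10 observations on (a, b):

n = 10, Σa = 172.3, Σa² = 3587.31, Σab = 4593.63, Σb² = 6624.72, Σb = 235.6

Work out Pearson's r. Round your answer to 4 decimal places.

r = (nΣab − ΣaΣb) / √[(nΣa² − (Σa)²)(nΣb² − (Σb)²)]
Numerator: 10×4593.63 − 172.3×235.6 = 5342.42
Denominator: √[(35873.1 − 29687.29)(66247.2 − 55507.36)] = √[6185.81 × 10739.84] = 8150.7429
r = 5342.42 / 8150.7429 ≈ 0.6555

0.6555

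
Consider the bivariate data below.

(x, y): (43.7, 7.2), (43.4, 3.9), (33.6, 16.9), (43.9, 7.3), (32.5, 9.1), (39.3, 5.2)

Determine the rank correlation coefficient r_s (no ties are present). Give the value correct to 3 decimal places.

Rank x: 5, 4, 2, 6, 1, 3
Rank y: 3, 1, 6, 4, 5, 2
d = rank(x) − rank(y): 2, 3, -4, 2, -4, 1; Σd² = 50
ρ = 1 − 6Σd² / [n(n²−1)] = 1 − 6×50 / (6×35) = 1 − 300/210 ≈ -0.429

-0.429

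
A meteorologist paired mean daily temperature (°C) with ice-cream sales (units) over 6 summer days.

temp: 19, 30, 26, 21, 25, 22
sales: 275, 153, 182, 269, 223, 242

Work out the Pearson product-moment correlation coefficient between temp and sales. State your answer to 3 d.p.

n = 6, Σx = 143, Σy = 1344, Σx² = 3487, Σy² = 312812, Σxy = 31095
nΣxy − ΣxΣy = 186570 − 192192 = -5622
nΣx² − (Σx)² = 20922 − 20449 = 473; nΣy² − (Σy)² = 1876872 − 1806336 = 70536
r = -5622 / √(473 × 70536) = -5622 / 5776.1170 ≈ -0.973

-0.973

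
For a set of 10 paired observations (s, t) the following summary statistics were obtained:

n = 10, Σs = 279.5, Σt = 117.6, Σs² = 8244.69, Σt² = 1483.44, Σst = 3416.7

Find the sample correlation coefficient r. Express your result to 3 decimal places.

0.622

r = (nΣst − ΣsΣt) / √[(nΣs² − (Σs)²)(nΣt² − (Σt)²)]
Numerator: 10×3416.7 − 279.5×117.6 = 1297.8
Denominator: √[(82446.9 − 78120.25)(14834.4 − 13829.76)] = √[4326.65 × 1004.64] = 2084.8802
r = 1297.8 / 2084.8802 ≈ 0.622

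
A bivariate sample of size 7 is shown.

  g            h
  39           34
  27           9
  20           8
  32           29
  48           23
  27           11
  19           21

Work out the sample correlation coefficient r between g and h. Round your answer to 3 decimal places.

0.577

n = 7, Σg = 212, Σh = 135, Σg² = 7068, Σh² = 3233, Σgh = 4457
nΣgh − ΣgΣh = 31199 − 28620 = 2579
nΣg² − (Σg)² = 49476 − 44944 = 4532; nΣh² − (Σh)² = 22631 − 18225 = 4406
r = 2579 / √(4532 × 4406) = 2579 / 4468.5559 ≈ 0.577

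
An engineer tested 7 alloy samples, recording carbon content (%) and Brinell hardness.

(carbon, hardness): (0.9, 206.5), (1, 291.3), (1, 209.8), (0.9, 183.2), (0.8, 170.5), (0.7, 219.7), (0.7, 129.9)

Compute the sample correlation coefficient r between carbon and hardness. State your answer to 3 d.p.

0.620

n = 7, Σx = 6, Σy = 1410.9, Σx² = 5.24, Σy² = 299288.57, Σxy = 1232.95
nΣxy − ΣxΣy = 8630.65 − 8465.4 = 165.25
nΣx² − (Σx)² = 36.68 − 36 = 0.68; nΣy² − (Σy)² = 2095019.99 − 1990638.81 = 104381.18
r = 165.25 / √(0.68 × 104381.18) = 165.25 / 266.4192 ≈ 0.620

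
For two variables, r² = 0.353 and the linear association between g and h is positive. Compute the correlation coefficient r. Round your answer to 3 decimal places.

|r| = √0.353 = 0.594
The association is positive, so r = 0.594.

0.594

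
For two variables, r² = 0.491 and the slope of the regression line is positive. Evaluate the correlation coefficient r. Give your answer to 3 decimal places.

|r| = √0.491 = 0.701
The association is positive, so r = 0.701.

0.701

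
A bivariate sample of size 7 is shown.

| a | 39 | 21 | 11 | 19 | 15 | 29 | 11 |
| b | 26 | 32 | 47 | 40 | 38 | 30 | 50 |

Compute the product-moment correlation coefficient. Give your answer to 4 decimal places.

-0.9096

n = 7, Σa = 145, Σb = 263, Σa² = 3631, Σb² = 10353, Σab = 4953
nΣab − ΣaΣb = 34671 − 38135 = -3464
nΣa² − (Σa)² = 25417 − 21025 = 4392; nΣb² − (Σb)² = 72471 − 69169 = 3302
r = -3464 / √(4392 × 3302) = -3464 / 3808.1996 ≈ -0.9096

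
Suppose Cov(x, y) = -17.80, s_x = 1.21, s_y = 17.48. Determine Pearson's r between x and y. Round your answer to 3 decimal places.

-0.842

r = Cov(x,y) / (s_x · s_y) = -17.80 / (1.21 × 17.48)
  = -17.80 / 21.1508 ≈ -0.842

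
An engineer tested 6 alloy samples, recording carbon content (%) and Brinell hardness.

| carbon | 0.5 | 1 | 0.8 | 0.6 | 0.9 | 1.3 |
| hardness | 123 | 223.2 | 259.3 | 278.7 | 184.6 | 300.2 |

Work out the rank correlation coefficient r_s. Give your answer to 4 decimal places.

0.4857

Rank carbon: 1, 5, 3, 2, 4, 6
Rank hardness: 1, 3, 4, 5, 2, 6
d = rank(carbon) − rank(hardness): 0, 2, -1, -3, 2, 0; Σd² = 18
ρ = 1 − 6Σd² / [n(n²−1)] = 1 − 6×18 / (6×35) = 1 − 108/210 ≈ 0.4857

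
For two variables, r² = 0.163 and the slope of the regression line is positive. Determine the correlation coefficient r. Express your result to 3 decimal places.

0.404

|r| = √0.163 = 0.404
The association is positive, so r = 0.404.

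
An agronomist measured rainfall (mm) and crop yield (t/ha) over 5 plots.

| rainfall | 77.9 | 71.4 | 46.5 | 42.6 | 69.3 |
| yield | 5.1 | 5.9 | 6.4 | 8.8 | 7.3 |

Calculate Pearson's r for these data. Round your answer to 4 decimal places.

-0.7168

n = 5, Σx = 307.7, Σy = 33.5, Σx² = 19945.87, Σy² = 232.51, Σxy = 1996.92
nΣxy − ΣxΣy = 9984.6 − 10307.95 = -323.35
nΣx² − (Σx)² = 99729.35 − 94679.29 = 5050.06; nΣy² − (Σy)² = 1162.55 − 1122.25 = 40.3
r = -323.35 / √(5050.06 × 40.3) = -323.35 / 451.1290 ≈ -0.7168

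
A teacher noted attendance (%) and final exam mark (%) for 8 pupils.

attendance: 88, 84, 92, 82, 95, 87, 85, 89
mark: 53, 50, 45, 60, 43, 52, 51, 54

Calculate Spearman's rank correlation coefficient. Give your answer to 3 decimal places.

-0.524

Rank attendance: 5, 2, 7, 1, 8, 4, 3, 6
Rank mark: 6, 3, 2, 8, 1, 5, 4, 7
d = rank(attendance) − rank(mark): -1, -1, 5, -7, 7, -1, -1, -1; Σd² = 128
ρ = 1 − 6Σd² / [n(n²−1)] = 1 − 6×128 / (8×63) = 1 − 768/504 ≈ -0.524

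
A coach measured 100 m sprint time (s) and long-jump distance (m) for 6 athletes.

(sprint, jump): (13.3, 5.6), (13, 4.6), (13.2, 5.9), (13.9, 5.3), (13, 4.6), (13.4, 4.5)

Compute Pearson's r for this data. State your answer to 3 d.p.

n = 6, Σx = 79.8, Σy = 30.5, Σx² = 1061.9, Σy² = 156.83, Σxy = 405.93
nΣxy − ΣxΣy = 2435.58 − 2433.9 = 1.68
nΣx² − (Σx)² = 6371.4 − 6368.04 = 3.36; nΣy² − (Σy)² = 940.98 − 930.25 = 10.73
r = 1.68 / √(3.36 × 10.73) = 1.68 / 6.0044 ≈ 0.280

0.280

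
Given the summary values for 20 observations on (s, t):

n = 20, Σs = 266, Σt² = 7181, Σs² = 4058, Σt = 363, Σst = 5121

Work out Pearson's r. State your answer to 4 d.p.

0.5279

r = (nΣst − ΣsΣt) / √[(nΣs² − (Σs)²)(nΣt² − (Σt)²)]
Numerator: 20×5121 − 266×363 = 5862
Denominator: √[(81160 − 70756)(143620 − 131769)] = √[10404 × 11851] = 11103.9544
r = 5862 / 11103.9544 ≈ 0.5279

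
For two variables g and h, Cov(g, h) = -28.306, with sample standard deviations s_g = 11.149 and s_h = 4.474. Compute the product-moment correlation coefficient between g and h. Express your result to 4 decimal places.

r = Cov(g,h) / (s_g · s_h) = -28.306 / (11.149 × 4.474)
  = -28.306 / 49.8806 ≈ -0.5675

-0.5675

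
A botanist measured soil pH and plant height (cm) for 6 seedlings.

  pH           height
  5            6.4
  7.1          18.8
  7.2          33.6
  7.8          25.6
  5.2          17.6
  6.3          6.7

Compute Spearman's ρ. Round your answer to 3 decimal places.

0.886

Rank pH: 1, 4, 5, 6, 2, 3
Rank height: 1, 4, 6, 5, 3, 2
d = rank(pH) − rank(height): 0, 0, -1, 1, -1, 1; Σd² = 4
ρ = 1 − 6Σd² / [n(n²−1)] = 1 − 6×4 / (6×35) = 1 − 24/210 ≈ 0.886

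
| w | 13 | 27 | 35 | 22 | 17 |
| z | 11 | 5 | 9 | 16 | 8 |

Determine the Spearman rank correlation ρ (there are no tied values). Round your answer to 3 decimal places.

Rank w: 1, 4, 5, 3, 2
Rank z: 4, 1, 3, 5, 2
d = rank(w) − rank(z): -3, 3, 2, -2, 0; Σd² = 26
ρ = 1 − 6Σd² / [n(n²−1)] = 1 − 6×26 / (5×24) = 1 − 156/120 ≈ -0.300

-0.300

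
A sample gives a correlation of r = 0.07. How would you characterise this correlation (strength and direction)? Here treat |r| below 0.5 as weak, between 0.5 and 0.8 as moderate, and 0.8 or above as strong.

weak positive

r = 0.07 > 0 so the relationship is positive.
|r| = 0.07, which falls in the weak range.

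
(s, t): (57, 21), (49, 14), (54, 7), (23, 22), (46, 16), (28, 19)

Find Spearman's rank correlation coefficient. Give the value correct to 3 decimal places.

-0.429

Rank s: 6, 4, 5, 1, 3, 2
Rank t: 5, 2, 1, 6, 3, 4
d = rank(s) − rank(t): 1, 2, 4, -5, 0, -2; Σd² = 50
ρ = 1 − 6Σd² / [n(n²−1)] = 1 − 6×50 / (6×35) = 1 − 300/210 ≈ -0.429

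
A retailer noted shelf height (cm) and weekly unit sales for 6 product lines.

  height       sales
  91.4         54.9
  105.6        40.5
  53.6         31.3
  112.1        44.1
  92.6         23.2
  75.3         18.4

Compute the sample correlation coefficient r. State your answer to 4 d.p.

n = 6, Σx = 530.6, Σy = 212.4, Σx² = 49189.54, Σy² = 8455.56, Σxy = 19449.79
nΣxy − ΣxΣy = 116698.74 − 112699.44 = 3999.3
nΣx² − (Σx)² = 295137.24 − 281536.36 = 13600.88; nΣy² − (Σy)² = 50733.36 − 45113.76 = 5619.6
r = 3999.3 / √(13600.88 × 5619.6) = 3999.3 / 8742.5114 ≈ 0.4575

0.4575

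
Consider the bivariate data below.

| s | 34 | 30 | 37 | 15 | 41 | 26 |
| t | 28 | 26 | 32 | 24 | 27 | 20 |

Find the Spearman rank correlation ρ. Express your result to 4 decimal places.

Rank s: 4, 3, 5, 1, 6, 2
Rank t: 5, 3, 6, 2, 4, 1
d = rank(s) − rank(t): -1, 0, -1, -1, 2, 1; Σd² = 8
ρ = 1 − 6Σd² / [n(n²−1)] = 1 − 6×8 / (6×35) = 1 − 48/210 ≈ 0.7714

0.7714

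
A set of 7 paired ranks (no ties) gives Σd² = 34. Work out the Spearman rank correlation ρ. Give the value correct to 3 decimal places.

ρ = 1 − 6Σd² / [n(n²−1)] = 1 − 6×34 / (7×48)
  = 1 − 204/336 = 1 − 0.6071 ≈ 0.393

0.393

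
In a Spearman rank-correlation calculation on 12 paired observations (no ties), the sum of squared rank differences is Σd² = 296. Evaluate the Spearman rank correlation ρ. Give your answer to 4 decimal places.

-0.0350

ρ = 1 − 6Σd² / [n(n²−1)] = 1 − 6×296 / (12×143)
  = 1 − 1776/1716 = 1 − 1.03497 ≈ -0.0350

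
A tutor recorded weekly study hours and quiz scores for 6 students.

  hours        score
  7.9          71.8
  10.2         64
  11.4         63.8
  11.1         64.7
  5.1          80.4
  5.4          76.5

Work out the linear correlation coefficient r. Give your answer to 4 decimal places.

-0.9792

n = 6, Σx = 51.1, Σy = 421.2, Σx² = 474.79, Σy² = 29824.18, Σxy = 3488.65
nΣxy − ΣxΣy = 20931.9 − 21523.32 = -591.42
nΣx² − (Σx)² = 2848.74 − 2611.21 = 237.53; nΣy² − (Σy)² = 178945.08 − 177409.44 = 1535.64
r = -591.42 / √(237.53 × 1535.64) = -591.42 / 603.9541 ≈ -0.9792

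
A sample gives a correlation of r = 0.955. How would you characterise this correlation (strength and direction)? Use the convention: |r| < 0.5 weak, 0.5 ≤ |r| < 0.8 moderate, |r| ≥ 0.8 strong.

r = 0.955 > 0 so the relationship is positive.
|r| = 0.955, which falls in the strong range.

strong positive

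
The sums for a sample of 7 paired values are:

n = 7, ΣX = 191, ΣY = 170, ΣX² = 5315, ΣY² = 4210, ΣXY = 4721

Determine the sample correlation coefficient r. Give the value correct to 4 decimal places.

r = (nΣXY − ΣXΣY) / √[(nΣX² − (ΣX)²)(nΣY² − (ΣY)²)]
Numerator: 7×4721 − 191×170 = 577
Denominator: √[(37205 − 36481)(29470 − 28900)] = √[724 × 570] = 642.4017
r = 577 / 642.4017 ≈ 0.8982

0.8982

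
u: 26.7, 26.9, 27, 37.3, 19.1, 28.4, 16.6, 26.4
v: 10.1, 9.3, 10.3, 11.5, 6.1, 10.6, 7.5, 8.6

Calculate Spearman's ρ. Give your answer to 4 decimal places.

Rank u: 4, 5, 6, 8, 2, 7, 1, 3
Rank v: 5, 4, 6, 8, 1, 7, 2, 3
d = rank(u) − rank(v): -1, 1, 0, 0, 1, 0, -1, 0; Σd² = 4
ρ = 1 − 6Σd² / [n(n²−1)] = 1 − 6×4 / (8×63) = 1 − 24/504 ≈ 0.9524

0.9524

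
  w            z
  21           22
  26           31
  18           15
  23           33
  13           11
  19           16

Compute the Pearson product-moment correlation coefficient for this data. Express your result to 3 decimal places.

n = 6, Σw = 120, Σz = 128, Σw² = 2500, Σz² = 3136, Σwz = 2744
nΣwz − ΣwΣz = 16464 − 15360 = 1104
nΣw² − (Σw)² = 15000 − 14400 = 600; nΣz² − (Σz)² = 18816 − 16384 = 2432
r = 1104 / √(600 × 2432) = 1104 / 1207.9735 ≈ 0.914

0.914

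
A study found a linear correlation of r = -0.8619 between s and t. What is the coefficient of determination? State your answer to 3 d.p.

0.743

r² = (-0.8619)² = 0.743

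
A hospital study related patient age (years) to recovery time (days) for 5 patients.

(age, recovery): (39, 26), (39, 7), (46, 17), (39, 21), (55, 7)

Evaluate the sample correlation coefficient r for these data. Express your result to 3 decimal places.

n = 5, Σx = 218, Σy = 78, Σx² = 9704, Σy² = 1504, Σxy = 3273
nΣxy − ΣxΣy = 16365 − 17004 = -639
nΣx² − (Σx)² = 48520 − 47524 = 996; nΣy² − (Σy)² = 7520 − 6084 = 1436
r = -639 / √(996 × 1436) = -639 / 1195.9331 ≈ -0.534

-0.534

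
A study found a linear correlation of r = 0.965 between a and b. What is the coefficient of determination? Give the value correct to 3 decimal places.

0.931

r² = (0.965)² = 0.931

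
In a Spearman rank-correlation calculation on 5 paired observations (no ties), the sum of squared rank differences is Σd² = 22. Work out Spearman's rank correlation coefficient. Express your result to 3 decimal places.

-0.100

ρ = 1 − 6Σd² / [n(n²−1)] = 1 − 6×22 / (5×24)
  = 1 − 132/120 = 1 − 1.1000 ≈ -0.100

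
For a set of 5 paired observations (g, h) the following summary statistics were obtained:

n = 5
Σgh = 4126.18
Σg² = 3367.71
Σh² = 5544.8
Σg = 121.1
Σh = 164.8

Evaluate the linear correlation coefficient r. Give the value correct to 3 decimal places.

0.608

r = (nΣgh − ΣgΣh) / √[(nΣg² − (Σg)²)(nΣh² − (Σh)²)]
Numerator: 5×4126.18 − 121.1×164.8 = 673.62
Denominator: √[(16838.55 − 14665.21)(27724 − 27159.04)] = √[2173.34 × 564.96] = 1108.0840
r = 673.62 / 1108.0840 ≈ 0.608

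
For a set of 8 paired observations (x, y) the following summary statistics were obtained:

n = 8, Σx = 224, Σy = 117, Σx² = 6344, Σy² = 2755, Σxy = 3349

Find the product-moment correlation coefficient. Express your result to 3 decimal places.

0.266

r = (nΣxy − ΣxΣy) / √[(nΣx² − (Σx)²)(nΣy² − (Σy)²)]
Numerator: 8×3349 − 224×117 = 584
Denominator: √[(50752 − 50176)(22040 − 13689)] = √[576 × 8351] = 2193.2113
r = 584 / 2193.2113 ≈ 0.266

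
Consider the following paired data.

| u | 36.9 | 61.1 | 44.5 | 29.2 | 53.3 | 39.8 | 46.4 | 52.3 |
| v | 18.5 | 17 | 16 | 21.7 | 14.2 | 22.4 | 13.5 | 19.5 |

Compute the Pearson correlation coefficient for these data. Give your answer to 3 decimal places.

-0.544

n = 8, Σu = 363.5, Σv = 142.8, Σu² = 17240.89, Σv² = 2624.04, Σuv = 6361.62
nΣuv − ΣuΣv = 50892.96 − 51907.8 = -1014.84
nΣu² − (Σu)² = 137927.12 − 132132.25 = 5794.87; nΣv² − (Σv)² = 20992.32 − 20391.84 = 600.48
r = -1014.84 / √(5794.87 × 600.48) = -1014.84 / 1865.3963 ≈ -0.544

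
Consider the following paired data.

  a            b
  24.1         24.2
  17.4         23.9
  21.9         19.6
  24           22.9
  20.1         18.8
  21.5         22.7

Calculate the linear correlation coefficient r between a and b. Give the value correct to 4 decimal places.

0.1290

n = 6, Σa = 129, Σb = 132.1, Σa² = 2805.44, Σb² = 2934.15, Σab = 2843.85
nΣab − ΣaΣb = 17063.1 − 17040.9 = 22.2
nΣa² − (Σa)² = 16832.64 − 16641 = 191.64; nΣb² − (Σb)² = 17604.9 − 17450.41 = 154.49
r = 22.2 / √(191.64 × 154.49) = 22.2 / 172.0653 ≈ 0.1290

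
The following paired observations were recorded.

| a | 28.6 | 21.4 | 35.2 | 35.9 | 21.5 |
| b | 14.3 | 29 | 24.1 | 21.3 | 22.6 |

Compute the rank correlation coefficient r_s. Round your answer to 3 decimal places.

Rank a: 3, 1, 4, 5, 2
Rank b: 1, 5, 4, 2, 3
d = rank(a) − rank(b): 2, -4, 0, 3, -1; Σd² = 30
ρ = 1 − 6Σd² / [n(n²−1)] = 1 − 6×30 / (5×24) = 1 − 180/120 ≈ -0.500

-0.500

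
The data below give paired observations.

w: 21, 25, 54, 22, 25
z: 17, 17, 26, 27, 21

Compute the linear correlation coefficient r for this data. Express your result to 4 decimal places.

n = 5, Σw = 147, Σz = 108, Σw² = 5091, Σz² = 2424, Σwz = 3305
nΣwz − ΣwΣz = 16525 − 15876 = 649
nΣw² − (Σw)² = 25455 − 21609 = 3846; nΣz² − (Σz)² = 12120 − 11664 = 456
r = 649 / √(3846 × 456) = 649 / 1324.3021 ≈ 0.4901

0.4901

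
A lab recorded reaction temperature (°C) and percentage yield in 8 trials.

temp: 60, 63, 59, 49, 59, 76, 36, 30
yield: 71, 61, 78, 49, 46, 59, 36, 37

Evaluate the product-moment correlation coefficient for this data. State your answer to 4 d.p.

n = 8, Σx = 432, Σy = 437, Σx² = 24904, Σy² = 25509, Σxy = 24710
nΣxy − ΣxΣy = 197680 − 188784 = 8896
nΣx² − (Σx)² = 199232 − 186624 = 12608; nΣy² − (Σy)² = 204072 − 190969 = 13103
r = 8896 / √(12608 × 13103) = 8896 / 12853.1173 ≈ 0.6921

0.6921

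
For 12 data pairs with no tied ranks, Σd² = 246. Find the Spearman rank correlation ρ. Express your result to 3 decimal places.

ρ = 1 − 6Σd² / [n(n²−1)] = 1 − 6×246 / (12×143)
  = 1 − 1476/1716 = 1 − 0.8601 ≈ 0.140

0.140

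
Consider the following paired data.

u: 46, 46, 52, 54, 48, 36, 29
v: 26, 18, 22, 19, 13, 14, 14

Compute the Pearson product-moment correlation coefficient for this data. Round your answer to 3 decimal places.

n = 7, Σu = 311, Σv = 126, Σu² = 14293, Σv² = 2406, Σuv = 5728
nΣuv − ΣuΣv = 40096 − 39186 = 910
nΣu² − (Σu)² = 100051 − 96721 = 3330; nΣv² − (Σv)² = 16842 − 15876 = 966
r = 910 / √(3330 × 966) = 910 / 1793.5384 ≈ 0.507

0.507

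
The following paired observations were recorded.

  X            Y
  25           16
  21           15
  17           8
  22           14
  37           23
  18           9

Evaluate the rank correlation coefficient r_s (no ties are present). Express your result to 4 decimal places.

Rank X: 5, 3, 1, 4, 6, 2
Rank Y: 5, 4, 1, 3, 6, 2
d = rank(X) − rank(Y): 0, -1, 0, 1, 0, 0; Σd² = 2
ρ = 1 − 6Σd² / [n(n²−1)] = 1 − 6×2 / (6×35) = 1 − 12/210 ≈ 0.9429

0.9429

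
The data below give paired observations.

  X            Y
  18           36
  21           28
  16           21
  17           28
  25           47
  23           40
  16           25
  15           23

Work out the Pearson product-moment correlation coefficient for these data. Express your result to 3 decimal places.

n = 8, ΣX = 151, ΣY = 248, ΣX² = 2945, ΣY² = 8268, ΣXY = 4888
nΣXY − ΣXΣY = 39104 − 37448 = 1656
nΣX² − (ΣX)² = 23560 − 22801 = 759; nΣY² − (ΣY)² = 66144 − 61504 = 4640
r = 1656 / √(759 × 4640) = 1656 / 1876.6353 ≈ 0.882

0.882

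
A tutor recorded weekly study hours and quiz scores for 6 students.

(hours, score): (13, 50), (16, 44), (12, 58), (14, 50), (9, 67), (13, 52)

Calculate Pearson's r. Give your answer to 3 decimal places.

-0.977

n = 6, Σx = 77, Σy = 321, Σx² = 1015, Σy² = 17493, Σxy = 4029
nΣxy − ΣxΣy = 24174 − 24717 = -543
nΣx² − (Σx)² = 6090 − 5929 = 161; nΣy² − (Σy)² = 104958 − 103041 = 1917
r = -543 / √(161 × 1917) = -543 / 555.5511 ≈ -0.977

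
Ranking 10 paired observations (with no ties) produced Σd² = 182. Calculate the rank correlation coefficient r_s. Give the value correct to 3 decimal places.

ρ = 1 − 6Σd² / [n(n²−1)] = 1 − 6×182 / (10×99)
  = 1 − 1092/990 = 1 − 1.1030 ≈ -0.103

-0.103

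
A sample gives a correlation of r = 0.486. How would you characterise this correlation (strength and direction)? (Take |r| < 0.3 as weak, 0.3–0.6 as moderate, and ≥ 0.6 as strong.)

moderate positive

r = 0.486 > 0 so the relationship is positive.
|r| = 0.486, which falls in the moderate range.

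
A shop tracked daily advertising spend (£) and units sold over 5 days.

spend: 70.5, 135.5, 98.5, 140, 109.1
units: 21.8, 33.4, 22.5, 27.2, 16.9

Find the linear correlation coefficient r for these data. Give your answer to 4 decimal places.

0.6269

n = 5, Σx = 553.6, Σy = 121.8, Σx² = 64535.56, Σy² = 3122.5, Σxy = 13930.64
nΣxy − ΣxΣy = 69653.2 − 67428.48 = 2224.72
nΣx² − (Σx)² = 322677.8 − 306472.96 = 16204.84; nΣy² − (Σy)² = 15612.5 − 14835.24 = 777.26
r = 2224.72 / √(16204.84 × 777.26) = 2224.72 / 3548.9962 ≈ 0.6269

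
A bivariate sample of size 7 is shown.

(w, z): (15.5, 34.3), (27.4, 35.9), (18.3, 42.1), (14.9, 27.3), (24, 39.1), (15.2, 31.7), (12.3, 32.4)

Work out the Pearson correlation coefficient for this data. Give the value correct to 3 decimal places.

n = 7, Σw = 127.6, Σz = 242.8, Σw² = 2506.24, Σz² = 8566.46, Σwz = 4511.27
nΣwz − ΣwΣz = 31578.89 − 30981.28 = 597.61
nΣw² − (Σw)² = 17543.68 − 16281.76 = 1261.92; nΣz² − (Σz)² = 59965.22 − 58951.84 = 1013.38
r = 597.61 / √(1261.92 × 1013.38) = 597.61 / 1130.8424 ≈ 0.528

0.528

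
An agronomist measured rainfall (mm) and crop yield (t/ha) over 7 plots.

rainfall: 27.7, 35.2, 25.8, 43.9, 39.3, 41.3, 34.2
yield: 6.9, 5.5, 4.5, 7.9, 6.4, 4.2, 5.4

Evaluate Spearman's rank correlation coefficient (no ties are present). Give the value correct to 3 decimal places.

0.250

Rank rainfall: 2, 4, 1, 7, 5, 6, 3
Rank yield: 6, 4, 2, 7, 5, 1, 3
d = rank(rainfall) − rank(yield): -4, 0, -1, 0, 0, 5, 0; Σd² = 42
ρ = 1 − 6Σd² / [n(n²−1)] = 1 − 6×42 / (7×48) = 1 − 252/336 ≈ 0.250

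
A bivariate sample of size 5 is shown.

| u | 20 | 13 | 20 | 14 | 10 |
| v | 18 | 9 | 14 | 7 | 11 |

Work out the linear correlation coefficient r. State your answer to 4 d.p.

n = 5, Σu = 77, Σv = 59, Σu² = 1265, Σv² = 771, Σuv = 965
nΣuv − ΣuΣv = 4825 − 4543 = 282
nΣu² − (Σu)² = 6325 − 5929 = 396; nΣv² − (Σv)² = 3855 − 3481 = 374
r = 282 / √(396 × 374) = 282 / 384.8428 ≈ 0.7328

0.7328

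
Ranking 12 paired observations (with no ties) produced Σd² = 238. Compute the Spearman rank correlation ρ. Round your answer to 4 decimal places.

ρ = 1 − 6Σd² / [n(n²−1)] = 1 − 6×238 / (12×143)
  = 1 − 1428/1716 = 1 − 0.83217 ≈ 0.1678

0.1678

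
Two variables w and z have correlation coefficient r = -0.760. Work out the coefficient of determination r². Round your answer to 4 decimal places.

0.5776

r² = (-0.760)² = 0.5776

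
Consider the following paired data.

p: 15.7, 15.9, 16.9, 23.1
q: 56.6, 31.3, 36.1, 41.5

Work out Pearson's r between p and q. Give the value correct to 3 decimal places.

n = 4, Σp = 71.6, Σq = 165.5, Σp² = 1318.52, Σq² = 7208.71, Σpq = 2955.03
nΣpq − ΣpΣq = 11820.12 − 11849.8 = -29.68
nΣp² − (Σp)² = 5274.08 − 5126.56 = 147.52; nΣq² − (Σq)² = 28834.84 − 27390.25 = 1444.59
r = -29.68 / √(147.52 × 1444.59) = -29.68 / 461.6340 ≈ -0.064

-0.064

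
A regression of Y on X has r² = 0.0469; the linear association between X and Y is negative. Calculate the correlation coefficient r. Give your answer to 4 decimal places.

-0.2166

|r| = √0.0469 = 0.2166
The association is negative, so r = −0.2166.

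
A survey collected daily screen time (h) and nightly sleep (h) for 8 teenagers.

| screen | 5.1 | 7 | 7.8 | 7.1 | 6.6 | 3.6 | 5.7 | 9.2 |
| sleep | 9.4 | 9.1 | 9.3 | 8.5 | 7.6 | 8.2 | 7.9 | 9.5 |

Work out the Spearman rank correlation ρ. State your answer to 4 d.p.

Rank screen: 2, 5, 7, 6, 4, 1, 3, 8
Rank sleep: 7, 5, 6, 4, 1, 3, 2, 8
d = rank(screen) − rank(sleep): -5, 0, 1, 2, 3, -2, 1, 0; Σd² = 44
ρ = 1 − 6Σd² / [n(n²−1)] = 1 − 6×44 / (8×63) = 1 − 264/504 ≈ 0.4762

0.4762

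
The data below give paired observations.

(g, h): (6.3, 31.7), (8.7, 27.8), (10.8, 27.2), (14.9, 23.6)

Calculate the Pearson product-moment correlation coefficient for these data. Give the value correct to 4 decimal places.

-0.9735

n = 4, Σg = 40.7, Σh = 110.3, Σg² = 454.03, Σh² = 3074.53, Σgh = 1086.97
nΣgh − ΣgΣh = 4347.88 − 4489.21 = -141.33
nΣg² − (Σg)² = 1816.12 − 1656.49 = 159.63; nΣh² − (Σh)² = 12298.12 − 12166.09 = 132.03
r = -141.33 / √(159.63 × 132.03) = -141.33 / 145.1756 ≈ -0.9735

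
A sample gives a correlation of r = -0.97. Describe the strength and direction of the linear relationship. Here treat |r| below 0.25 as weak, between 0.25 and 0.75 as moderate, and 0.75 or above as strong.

strong negative

r = -0.97 < 0 so the relationship is negative.
|r| = 0.97, which falls in the strong range.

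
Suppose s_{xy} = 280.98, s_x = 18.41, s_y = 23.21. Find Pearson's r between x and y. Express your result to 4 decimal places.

0.6576

r = Cov(x,y) / (s_x · s_y) = 280.98 / (18.41 × 23.21)
  = 280.98 / 427.2961 ≈ 0.6576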